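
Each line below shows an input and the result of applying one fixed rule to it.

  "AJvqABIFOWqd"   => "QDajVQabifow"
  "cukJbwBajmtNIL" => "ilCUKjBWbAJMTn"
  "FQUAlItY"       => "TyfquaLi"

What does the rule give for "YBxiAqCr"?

cRybXIaQ

What's happening: flip the case of every letter, then move the last 2 characters to the front (rotate right by 2).
Starting from "YBxiAqCr": after the first operation, "ybXIaQcR"; after the second, "cRybXIaQ".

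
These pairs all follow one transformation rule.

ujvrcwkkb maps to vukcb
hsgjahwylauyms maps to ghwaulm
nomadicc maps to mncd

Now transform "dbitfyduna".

iddfn

The pattern: keep every other character starting from the first (positions 1st, 3rd, 5th, ...), then swap each adjacent pair of characters (1↔2, 3↔4, ...).
For "dbitfyduna" the result is "iddfn".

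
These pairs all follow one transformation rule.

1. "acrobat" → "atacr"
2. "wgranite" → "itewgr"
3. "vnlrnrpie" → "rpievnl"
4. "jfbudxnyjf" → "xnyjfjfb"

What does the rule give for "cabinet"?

Rule — move the first 3 characters to the end (rotate left by 3), then delete the first 2 characters.
Applying both steps to "cabinet": "inetcab", then "etcab".

etcab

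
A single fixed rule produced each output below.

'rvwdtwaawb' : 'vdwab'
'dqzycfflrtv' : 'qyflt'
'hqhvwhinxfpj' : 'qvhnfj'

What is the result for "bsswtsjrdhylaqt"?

swsrhlq

The rule is to keep every other character starting from the second (positions 2nd, 4th, 6th, ...).
"bsswtsjrdhylaqt" → "swsrhlq".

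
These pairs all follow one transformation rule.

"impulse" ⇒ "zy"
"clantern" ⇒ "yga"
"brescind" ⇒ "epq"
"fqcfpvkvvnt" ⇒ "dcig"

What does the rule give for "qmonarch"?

The rule is to keep one character in every 3, starting at position 2 (positions 2nd, 5th, 8th, ...), then shift every letter 13 places forward in the alphabet (wrapping around) — i.e. ROT13.
For "qmonarch", step one produces "mah"; step two turns that into "znu".

znu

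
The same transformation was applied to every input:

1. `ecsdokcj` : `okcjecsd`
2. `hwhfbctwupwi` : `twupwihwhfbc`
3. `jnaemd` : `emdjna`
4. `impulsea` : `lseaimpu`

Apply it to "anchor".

horanc

Looking at the pairs, the operation is to swap the front and back halves of the string.
So "anchor" becomes "horanc".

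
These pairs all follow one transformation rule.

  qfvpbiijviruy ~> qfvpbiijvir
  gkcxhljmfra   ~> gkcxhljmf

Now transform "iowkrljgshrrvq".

iowkrljgshrr

What's happening: delete the last 2 characters.
For "iowkrljgshrrvq" the result is "iowkrljgshrr".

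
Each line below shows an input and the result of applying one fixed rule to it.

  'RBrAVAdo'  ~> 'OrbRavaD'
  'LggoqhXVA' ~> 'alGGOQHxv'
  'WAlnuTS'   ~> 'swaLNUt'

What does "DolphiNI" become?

In each case the input is transformed by: flip the case of every letter, then move the last character to the front.
For "DolphiNI", step one produces "dOLPHIni"; step two turns that into "idOLPHIn".

idOLPHIn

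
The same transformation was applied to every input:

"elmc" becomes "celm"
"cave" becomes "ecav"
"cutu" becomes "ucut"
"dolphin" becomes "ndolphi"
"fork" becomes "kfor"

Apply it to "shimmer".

In each case the input is transformed by: move the last character to the front.
On "shimmer" that produces "rshimme".

rshimme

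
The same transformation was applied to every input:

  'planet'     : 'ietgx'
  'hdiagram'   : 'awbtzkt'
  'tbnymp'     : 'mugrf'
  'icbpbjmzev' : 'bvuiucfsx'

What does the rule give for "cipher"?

What's happening: delete the last character, then shift every letter 7 places backward in the alphabet (wrapping around).
Working it through for "cipher": intermediate "ciphe", final "vbiax".
(Check on "hdiagram": → "hdiagra" → "awbtzkt" ✓)

vbiax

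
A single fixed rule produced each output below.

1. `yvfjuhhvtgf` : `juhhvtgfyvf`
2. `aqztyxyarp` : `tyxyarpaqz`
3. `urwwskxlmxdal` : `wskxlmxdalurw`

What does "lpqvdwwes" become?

vdwweslpq

In each case the input is transformed by: move the first 3 characters to the end (rotate left by 3).
"lpqvdwwes" → "vdwweslpq".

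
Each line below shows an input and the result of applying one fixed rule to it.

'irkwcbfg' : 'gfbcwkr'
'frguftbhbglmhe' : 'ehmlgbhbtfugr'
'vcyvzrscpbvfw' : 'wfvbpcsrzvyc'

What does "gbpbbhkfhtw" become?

wthfkhbbpb

Looking at the pairs, the operation is to reverse the string, then delete the last character.
"gbpbbhkfhtw" → "wthfkhbbpbg" → "wthfkhbbpb".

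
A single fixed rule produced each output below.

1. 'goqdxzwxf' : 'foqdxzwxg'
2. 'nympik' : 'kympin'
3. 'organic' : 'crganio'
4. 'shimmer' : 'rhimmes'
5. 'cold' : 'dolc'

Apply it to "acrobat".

tcrobaa

In each case the input is transformed by: swap the first and last characters.
Applying that to "acrobat" gives "tcrobaa".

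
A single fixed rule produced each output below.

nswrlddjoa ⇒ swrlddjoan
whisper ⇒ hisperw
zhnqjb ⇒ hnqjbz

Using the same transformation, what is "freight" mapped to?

The pattern: move the first character to the end.
For "freight" the result is "reightf".

reightf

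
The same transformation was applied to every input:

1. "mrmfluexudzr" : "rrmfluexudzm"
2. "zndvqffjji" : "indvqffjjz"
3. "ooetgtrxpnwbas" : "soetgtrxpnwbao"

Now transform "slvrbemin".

The rule is to swap the first and last characters.
Applying that to "slvrbemin" gives "nlvrbemis".

nlvrbemis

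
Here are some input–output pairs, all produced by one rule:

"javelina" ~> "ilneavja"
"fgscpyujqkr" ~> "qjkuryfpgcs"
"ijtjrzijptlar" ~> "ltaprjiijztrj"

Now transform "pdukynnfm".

Looking at the pairs, the operation is to move the last 3 characters to the front (rotate right by 3), then take characters alternately from the front and the back (1st, last, 2nd, 2nd-last, ...).
"pdukynnfm" → "nfmpdukyn" → "nnfymkpud".

nnfymkpud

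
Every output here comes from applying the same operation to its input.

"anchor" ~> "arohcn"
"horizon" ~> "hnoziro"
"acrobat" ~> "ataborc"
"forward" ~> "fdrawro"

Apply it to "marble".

melbra

The pattern: reverse the string, then move the last character to the front.
"marble" → "elbram" → "melbra".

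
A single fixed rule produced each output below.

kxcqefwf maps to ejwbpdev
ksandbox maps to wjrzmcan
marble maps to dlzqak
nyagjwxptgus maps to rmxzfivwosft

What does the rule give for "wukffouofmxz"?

In each case the input is transformed by: shift every letter 1 place backward in the alphabet (wrapping around), then move the last character to the front.
Applying both steps to "wukffouofmxz": "vtjeentnelwy", then "yvtjeentnelw".

yvtjeentnelw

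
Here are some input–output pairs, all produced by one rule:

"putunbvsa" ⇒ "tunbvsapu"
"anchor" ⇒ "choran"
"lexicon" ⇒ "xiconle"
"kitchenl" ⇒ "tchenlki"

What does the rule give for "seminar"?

minarse

Looking at the pairs, the operation is to move the first 2 characters to the end (rotate left by 2).
"seminar" → "minarse".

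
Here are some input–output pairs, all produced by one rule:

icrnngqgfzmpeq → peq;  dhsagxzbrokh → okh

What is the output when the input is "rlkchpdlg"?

Each output is the input with this applied: keep only the last 3 characters.
Applying that to "rlkchpdlg" gives "dlg".

dlg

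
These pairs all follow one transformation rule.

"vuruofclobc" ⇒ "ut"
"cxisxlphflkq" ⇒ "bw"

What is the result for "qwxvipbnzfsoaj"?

The transformation: shift every letter 1 place backward in the alphabet (wrapping around), then keep only the first 2 characters.
Starting from "qwxvipbnzfsoaj": after the first operation, "pvwuhoamyernzi"; after the second, "pv".

pv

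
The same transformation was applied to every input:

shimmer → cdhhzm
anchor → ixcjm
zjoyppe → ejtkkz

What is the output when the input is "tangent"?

vibzio

What's happening: delete the first character, then shift every letter 5 places backward in the alphabet (wrapping around).
For "tangent", step one produces "angent"; step two turns that into "vibzio".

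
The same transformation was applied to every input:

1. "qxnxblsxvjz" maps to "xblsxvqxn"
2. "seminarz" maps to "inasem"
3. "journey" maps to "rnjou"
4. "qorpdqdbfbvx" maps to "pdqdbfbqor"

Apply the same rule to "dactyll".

Rule — delete the last 2 characters, then move the first 3 characters to the end (rotate left by 3).
For "dactyll", step one produces "dacty"; step two turns that into "tydac".

tydac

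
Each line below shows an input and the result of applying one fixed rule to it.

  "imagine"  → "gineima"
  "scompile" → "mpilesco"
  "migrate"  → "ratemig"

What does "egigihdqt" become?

gihdqtegi

Looking at the pairs, the operation is to move the first 3 characters to the end (rotate left by 3).
On "egigihdqt" that produces "gihdqtegi".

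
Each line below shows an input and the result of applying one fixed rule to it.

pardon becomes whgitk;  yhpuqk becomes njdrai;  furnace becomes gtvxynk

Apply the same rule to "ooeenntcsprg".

What's happening: move the first 3 characters to the end (rotate left by 3), then shift every letter 7 places backward in the alphabet (wrapping around).
"ooeenntcsprg" → "enntcsprgooe" → "xggmvlikzhhx".

xggmvlikzhhx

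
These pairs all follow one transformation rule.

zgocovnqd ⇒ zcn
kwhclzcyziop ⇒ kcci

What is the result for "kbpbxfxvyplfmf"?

The rule is to keep one character in every 3, starting at position 1 (positions 1st, 4th, 7th, ...).
"kbpbxfxvyplfmf" → "kbxpm".

kbxpm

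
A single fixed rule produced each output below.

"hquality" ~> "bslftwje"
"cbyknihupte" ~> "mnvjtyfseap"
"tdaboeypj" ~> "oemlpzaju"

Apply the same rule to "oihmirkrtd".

The rule is to shift every letter 11 places forward in the alphabet (wrapping around), then swap each adjacent pair of characters (1↔2, 3↔4, ...).
For "oihmirkrtd", step one produces "ztsxtcvceo"; step two turns that into "tzxsctcvoe".

tzxsctcvoe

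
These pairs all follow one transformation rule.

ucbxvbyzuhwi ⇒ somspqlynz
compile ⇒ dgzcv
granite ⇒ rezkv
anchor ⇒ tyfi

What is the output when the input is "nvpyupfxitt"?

gplgwozkk

In each case the input is transformed by: shift every letter 9 places backward in the alphabet (wrapping around), then delete the first 2 characters.
For "nvpyupfxitt" the result is "gplgwozkk".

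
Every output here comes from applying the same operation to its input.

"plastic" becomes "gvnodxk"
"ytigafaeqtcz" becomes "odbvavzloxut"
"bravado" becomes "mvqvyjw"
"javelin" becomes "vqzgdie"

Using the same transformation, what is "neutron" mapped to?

The rule is to move the first character to the end, then shift every letter 5 places backward in the alphabet (wrapping around).
On "neutron": the first step gives "eutronn", and the second then gives "zpomjii".
(Check on "plastic": → "lasticp" → "gvnodxk" ✓)

zpomjii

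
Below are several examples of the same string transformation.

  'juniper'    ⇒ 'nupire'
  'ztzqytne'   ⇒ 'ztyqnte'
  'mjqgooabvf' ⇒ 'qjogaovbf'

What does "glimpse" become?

ilpmes

Looking at the pairs, the operation is to delete the first character, then swap each adjacent pair of characters (1↔2, 3↔4, ...).
On "glimpse": the first step gives "limpse", and the second then gives "ilpmes".
(Check on "mjqgooabvf": → "jqgooabvf" → "qjogaovbf" ✓)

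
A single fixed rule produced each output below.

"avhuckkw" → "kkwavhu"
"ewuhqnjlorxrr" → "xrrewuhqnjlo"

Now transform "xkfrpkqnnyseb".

The pattern: move the last 3 characters to the front (rotate right by 3), then delete the last character.
For "xkfrpkqnnyseb", step one produces "sebxkfrpkqnny"; step two turns that into "sebxkfrpkqnn".

sebxkfrpkqnn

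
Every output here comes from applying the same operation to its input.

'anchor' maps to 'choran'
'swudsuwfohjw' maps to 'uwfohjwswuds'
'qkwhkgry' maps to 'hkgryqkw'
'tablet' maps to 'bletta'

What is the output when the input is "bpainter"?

interbpa

The pattern: move the last character to the front, then swap the front and back halves of the string.
"bpainter" → "interbpa".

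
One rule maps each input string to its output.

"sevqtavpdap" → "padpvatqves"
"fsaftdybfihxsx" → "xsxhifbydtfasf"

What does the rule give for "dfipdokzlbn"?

nblzkodpifd

Rule — reverse the string.
For "dfipdokzlbn" the result is "nblzkodpifd".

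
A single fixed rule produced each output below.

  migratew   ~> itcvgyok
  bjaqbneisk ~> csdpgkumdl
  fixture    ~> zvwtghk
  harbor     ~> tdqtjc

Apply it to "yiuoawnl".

Looking at the pairs, the operation is to move the first 2 characters to the end (rotate left by 2), then shift every letter 2 places forward in the alphabet (wrapping around).
On "yiuoawnl": the first step gives "uoawnlyi", and the second then gives "wqcypnak".

wqcypnak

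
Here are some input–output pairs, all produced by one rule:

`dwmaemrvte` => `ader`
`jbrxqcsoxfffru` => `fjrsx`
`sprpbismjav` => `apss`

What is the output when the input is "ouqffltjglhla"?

aflot

Rule — keep one character in every 3, starting at position 1 (positions 1st, 4th, 7th, ...), then sort the characters into alphabetical order.
On "ouqffltjglhla": the first step gives "oftla", and the second then gives "aflot".
(Check on "jbrxqcsoxfffru": → "jxsfr" → "fjrsx" ✓)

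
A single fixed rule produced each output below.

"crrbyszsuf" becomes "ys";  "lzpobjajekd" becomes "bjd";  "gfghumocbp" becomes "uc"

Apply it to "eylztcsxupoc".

txo

Looking at the pairs, the operation is to delete the first 3 characters, then keep one character in every 3, starting at position 2 (positions 2nd, 5th, 8th, ...).
For "eylztcsxupoc", step one produces "ztcsxupoc"; step two turns that into "txo".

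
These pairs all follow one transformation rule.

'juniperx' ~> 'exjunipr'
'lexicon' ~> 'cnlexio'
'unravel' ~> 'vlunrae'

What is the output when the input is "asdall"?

The pattern: move the last 2 characters to the front (rotate right by 2), then swap the first and last characters.
On "asdall": the first step gives "llasda", and the second then gives "alasdl".
(Check on "unravel": → "elunrav" → "vlunrae" ✓)

alasdl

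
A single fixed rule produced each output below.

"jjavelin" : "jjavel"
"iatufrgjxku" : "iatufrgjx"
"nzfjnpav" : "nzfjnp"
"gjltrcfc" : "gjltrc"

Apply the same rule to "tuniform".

The transformation: delete the last 2 characters.
Applying that to "tuniform" gives "tunifo".

tunifo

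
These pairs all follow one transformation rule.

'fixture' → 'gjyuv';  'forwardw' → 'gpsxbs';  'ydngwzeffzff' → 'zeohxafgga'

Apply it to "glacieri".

hmbdjf

The transformation: delete the last 2 characters, then shift every letter 1 place forward in the alphabet (wrapping around).
Starting from "glacieri": after the first operation, "glacie"; after the second, "hmbdjf".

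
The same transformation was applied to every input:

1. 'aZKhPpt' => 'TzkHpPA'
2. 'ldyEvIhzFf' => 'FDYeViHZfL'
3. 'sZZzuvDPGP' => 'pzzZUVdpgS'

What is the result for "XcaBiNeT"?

The pattern: flip the case of every letter, then swap the first and last characters.
On "XcaBiNeT": the first step gives "xCAbInEt", and the second then gives "tCAbInEx".

tCAbInEx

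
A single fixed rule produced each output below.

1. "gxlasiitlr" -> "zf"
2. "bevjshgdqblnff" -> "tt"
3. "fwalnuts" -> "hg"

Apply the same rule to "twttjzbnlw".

zk

Rule — shift every letter 12 places backward in the alphabet (wrapping around), then keep only the last 2 characters.
Working it through for "twttjzbnlw": intermediate "hkhhxnpbzk", final "zk".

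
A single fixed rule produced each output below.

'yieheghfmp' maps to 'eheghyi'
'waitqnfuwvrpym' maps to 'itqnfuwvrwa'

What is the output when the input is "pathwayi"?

The rule is to delete the last 3 characters, then move the first 2 characters to the end (rotate left by 2).
Starting from "pathwayi": after the first operation, "pathw"; after the second, "thwpa".

thwpa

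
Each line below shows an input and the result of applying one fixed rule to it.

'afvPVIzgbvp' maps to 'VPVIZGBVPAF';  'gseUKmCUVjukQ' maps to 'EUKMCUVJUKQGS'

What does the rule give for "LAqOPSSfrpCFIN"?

Rule — move the first 2 characters to the end (rotate left by 2), then convert every letter to uppercase.
Applying both steps to "LAqOPSSfrpCFIN": "qOPSSfrpCFINLA", then "QOPSSFRPCFINLA".

QOPSSFRPCFINLA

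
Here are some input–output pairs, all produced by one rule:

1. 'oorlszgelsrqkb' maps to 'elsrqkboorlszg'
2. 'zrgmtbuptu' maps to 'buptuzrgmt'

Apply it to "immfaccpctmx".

The rule is to swap the front and back halves of the string.
Applying that to "immfaccpctmx" gives "cpctmximmfac".

cpctmximmfac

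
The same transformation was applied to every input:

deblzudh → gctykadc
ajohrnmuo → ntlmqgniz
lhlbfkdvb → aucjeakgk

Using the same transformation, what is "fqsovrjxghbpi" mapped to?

hoagfwiqunrpe

The transformation: shift every letter 1 place backward in the alphabet (wrapping around), then reverse the string.
Applying both steps to "fqsovrjxghbpi": "eprnuqiwfgaoh", then "hoagfwiqunrpe".
(Check on "ajohrnmuo": → "zingqmltn" → "ntlmqgniz" ✓)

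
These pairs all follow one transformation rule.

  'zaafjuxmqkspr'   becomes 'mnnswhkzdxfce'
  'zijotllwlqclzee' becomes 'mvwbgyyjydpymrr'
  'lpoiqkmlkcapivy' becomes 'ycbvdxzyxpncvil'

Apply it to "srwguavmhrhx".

fejthnizueuk

The pattern: shift every letter 13 places forward in the alphabet (wrapping around) — i.e. ROT13.
For "srwguavmhrhx" the result is "fejthnizueuk".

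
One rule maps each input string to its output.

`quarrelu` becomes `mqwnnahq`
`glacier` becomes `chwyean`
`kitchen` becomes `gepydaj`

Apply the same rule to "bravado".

The pattern: shift every letter 4 places backward in the alphabet (wrapping around).
On "bravado" that produces "xnwrwzk".

xnwrwzk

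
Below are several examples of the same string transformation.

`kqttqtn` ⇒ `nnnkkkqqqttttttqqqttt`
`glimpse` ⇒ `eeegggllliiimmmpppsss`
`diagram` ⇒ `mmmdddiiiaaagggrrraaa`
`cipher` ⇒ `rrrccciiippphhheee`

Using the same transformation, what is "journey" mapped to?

In each case the input is transformed by: move the last character to the front, then repeat every character 3 times.
"journey" → "yjourne" → "yyyjjjooouuurrrnnneee".

yyyjjjooouuurrrnnneee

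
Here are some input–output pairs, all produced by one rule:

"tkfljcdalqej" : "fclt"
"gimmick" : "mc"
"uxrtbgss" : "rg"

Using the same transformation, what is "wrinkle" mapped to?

Looking at the pairs, the operation is to swap the first and last characters, then keep one character in every 3, starting at position 3 (positions 3rd, 6th, 9th, ...).
Starting from "wrinkle": after the first operation, "erinklw"; after the second, "il".

il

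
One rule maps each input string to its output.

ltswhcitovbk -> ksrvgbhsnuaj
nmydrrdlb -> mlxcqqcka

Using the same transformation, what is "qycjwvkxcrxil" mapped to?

pxbivujwbqwhk

Rule — shift every letter 1 place backward in the alphabet (wrapping around).
For "qycjwvkxcrxil" the result is "pxbivujwbqwhk".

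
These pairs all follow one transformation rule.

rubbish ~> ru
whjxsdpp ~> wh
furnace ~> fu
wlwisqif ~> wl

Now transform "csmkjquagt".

Each output is the input with this applied: keep only the first 2 characters.
Applying that to "csmkjquagt" gives "cs".

cs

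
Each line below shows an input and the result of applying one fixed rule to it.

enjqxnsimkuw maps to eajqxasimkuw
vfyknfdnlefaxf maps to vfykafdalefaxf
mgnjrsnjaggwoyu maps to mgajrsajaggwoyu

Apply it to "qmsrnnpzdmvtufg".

qmsraapzdmvtufg

Looking at the pairs, the operation is to replace every "n" with "a".
For "qmsrnnpzdmvtufg" the result is "qmsraapzdmvtufg".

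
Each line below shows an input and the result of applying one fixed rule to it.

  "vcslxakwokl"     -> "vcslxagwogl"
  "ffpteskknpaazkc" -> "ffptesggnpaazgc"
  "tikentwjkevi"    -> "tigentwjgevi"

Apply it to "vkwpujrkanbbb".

vgwpujrganbbb

Each output is the input with this applied: replace every "k" with "g".
Applying that to "vkwpujrkanbbb" gives "vgwpujrganbbb".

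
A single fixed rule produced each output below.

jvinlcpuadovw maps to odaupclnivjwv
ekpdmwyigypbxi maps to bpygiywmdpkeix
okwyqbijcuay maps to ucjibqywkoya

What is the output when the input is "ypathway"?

whtapyya

Looking at the pairs, the operation is to move the last 2 characters to the front (rotate right by 2), then reverse the string.
Working it through for "ypathway": intermediate "ayypathw", final "whtapyya".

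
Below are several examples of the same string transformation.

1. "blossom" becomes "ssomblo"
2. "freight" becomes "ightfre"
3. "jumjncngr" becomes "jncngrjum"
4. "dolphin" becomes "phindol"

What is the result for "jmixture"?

In each case the input is transformed by: move the first 3 characters to the end (rotate left by 3).
Doing the same to "jmixture": "xturejmi".

xturejmi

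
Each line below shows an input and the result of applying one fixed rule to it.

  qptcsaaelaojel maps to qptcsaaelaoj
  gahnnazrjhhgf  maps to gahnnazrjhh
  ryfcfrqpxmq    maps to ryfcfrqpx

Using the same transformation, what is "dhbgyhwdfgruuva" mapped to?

In each case the input is transformed by: delete the last 2 characters.
Applying that to "dhbgyhwdfgruuva" gives "dhbgyhwdfgruu".

dhbgyhwdfgruu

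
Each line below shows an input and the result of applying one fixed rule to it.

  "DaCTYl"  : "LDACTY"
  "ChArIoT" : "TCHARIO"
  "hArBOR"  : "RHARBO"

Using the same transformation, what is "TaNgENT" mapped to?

TTANGEN

Looking at the pairs, the operation is to move the last character to the front, then convert every letter to uppercase.
For "TaNgENT", step one produces "TTaNgEN"; step two turns that into "TTANGEN".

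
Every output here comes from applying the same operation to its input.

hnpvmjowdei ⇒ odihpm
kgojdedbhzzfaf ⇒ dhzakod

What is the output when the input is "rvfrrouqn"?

In each case the input is transformed by: keep every other character starting from the first (positions 1st, 3rd, 5th, ...), then move the first 3 characters to the end (rotate left by 3).
So "rvfrrouqn" becomes "unrfr".

unrfr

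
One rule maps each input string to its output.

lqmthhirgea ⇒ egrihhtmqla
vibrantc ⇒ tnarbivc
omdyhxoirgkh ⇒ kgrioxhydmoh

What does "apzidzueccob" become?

The pattern: move the last character to the front, then reverse the string.
Starting from "apzidzueccob": after the first operation, "bapzidzuecco"; after the second, "occeuzdizpab".
(Check on "lqmthhirgea": → "alqmthhirge" → "egrihhtmqla" ✓)

occeuzdizpab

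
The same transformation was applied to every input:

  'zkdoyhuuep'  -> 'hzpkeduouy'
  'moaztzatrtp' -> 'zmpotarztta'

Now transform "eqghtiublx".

Each output is the input with this applied: take characters alternately from the front and the back (1st, last, 2nd, 2nd-last, ...), then move the last character to the front.
Starting from "eqghtiublx": after the first operation, "exqlgbhuti"; after the second, "iexqlgbhut".

iexqlgbhut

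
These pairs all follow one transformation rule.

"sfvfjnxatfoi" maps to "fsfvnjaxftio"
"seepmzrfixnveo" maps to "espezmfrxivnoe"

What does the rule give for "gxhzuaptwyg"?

xgzhautpywg

In each case the input is transformed by: swap each adjacent pair of characters (1↔2, 3↔4, ...).
So "gxhzuaptwyg" becomes "xgzhautpywg".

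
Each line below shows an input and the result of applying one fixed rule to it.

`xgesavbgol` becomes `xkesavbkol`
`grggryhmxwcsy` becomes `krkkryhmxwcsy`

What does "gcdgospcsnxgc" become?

kcdkospcsnxkc

The rule is to replace every "g" with "k".
Doing the same to "gcdgospcsnxgc": "kcdkospcsnxkc".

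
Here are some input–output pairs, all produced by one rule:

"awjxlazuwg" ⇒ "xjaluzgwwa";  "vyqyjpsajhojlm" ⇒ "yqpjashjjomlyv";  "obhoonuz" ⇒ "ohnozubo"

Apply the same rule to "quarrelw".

The pattern: move the first 2 characters to the end (rotate left by 2), then swap each adjacent pair of characters (1↔2, 3↔4, ...).
Starting from "quarrelw": after the first operation, "arrelwqu"; after the second, "raerwluq".

raerwluq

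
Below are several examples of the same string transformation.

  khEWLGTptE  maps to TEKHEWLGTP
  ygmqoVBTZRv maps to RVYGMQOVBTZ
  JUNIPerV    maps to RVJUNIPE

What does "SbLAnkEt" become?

ETSBLANK

Rule — move the last 2 characters to the front (rotate right by 2), then convert every letter to uppercase.
"SbLAnkEt" → "EtSbLAnk" → "ETSBLANK".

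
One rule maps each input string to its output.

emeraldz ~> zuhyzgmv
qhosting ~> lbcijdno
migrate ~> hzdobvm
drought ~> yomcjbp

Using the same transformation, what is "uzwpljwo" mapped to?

pjurrekg

The rule is to shift every letter 5 places backward in the alphabet (wrapping around), then take characters alternately from the front and the back (1st, last, 2nd, 2nd-last, ...).
For "uzwpljwo", step one produces "purkgerj"; step two turns that into "pjurrekg".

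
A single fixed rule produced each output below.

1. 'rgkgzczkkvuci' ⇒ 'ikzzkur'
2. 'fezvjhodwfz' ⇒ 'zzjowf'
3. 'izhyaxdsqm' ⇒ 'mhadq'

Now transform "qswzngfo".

ownf

The transformation: swap the first and last characters, then keep every other character starting from the first (positions 1st, 3rd, 5th, ...).
For "qswzngfo", step one produces "oswzngfq"; step two turns that into "ownf".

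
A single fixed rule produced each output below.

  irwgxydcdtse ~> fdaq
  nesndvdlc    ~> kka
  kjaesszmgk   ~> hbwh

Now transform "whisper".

Each output is the input with this applied: shift every letter 3 places backward in the alphabet (wrapping around), then keep one character in every 3, starting at position 1 (positions 1st, 4th, 7th, ...).
For "whisper", step one produces "tefpmbo"; step two turns that into "tpo".

tpo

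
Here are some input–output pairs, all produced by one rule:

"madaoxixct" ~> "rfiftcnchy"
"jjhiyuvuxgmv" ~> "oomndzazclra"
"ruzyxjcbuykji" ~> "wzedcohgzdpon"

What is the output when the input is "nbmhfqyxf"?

sgrmkvdck

Each output is the input with this applied: shift every letter 5 places forward in the alphabet (wrapping around).
Doing the same to "nbmhfqyxf": "sgrmkvdck".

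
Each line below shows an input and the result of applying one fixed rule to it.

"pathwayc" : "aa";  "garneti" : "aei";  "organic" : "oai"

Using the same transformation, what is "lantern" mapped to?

ae

Each output is the input with this applied: keep only the vowels.
Applying that to "lantern" gives "ae".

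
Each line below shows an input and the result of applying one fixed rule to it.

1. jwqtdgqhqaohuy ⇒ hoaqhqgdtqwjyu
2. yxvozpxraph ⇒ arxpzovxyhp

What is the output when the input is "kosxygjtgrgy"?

The transformation: reverse the string, then move the first 2 characters to the end (rotate left by 2).
On "kosxygjtgrgy" that produces "rgtjgyxsokyg".

rgtjgyxsokyg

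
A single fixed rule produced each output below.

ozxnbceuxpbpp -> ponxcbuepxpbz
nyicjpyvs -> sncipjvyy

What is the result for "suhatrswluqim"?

msahrtwsuliqu

The pattern: swap each adjacent pair of characters (1↔2, 3↔4, ...), then swap the first and last characters.
Applying both steps to "suhatrswluqim": "usahrtwsuliqm", then "msahrtwsuliqu".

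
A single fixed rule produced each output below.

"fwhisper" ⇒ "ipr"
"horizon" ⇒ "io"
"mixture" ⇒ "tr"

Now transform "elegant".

The transformation: delete the first 2 characters, then keep every other character starting from the second (positions 2nd, 4th, 6th, ...).
Working it through for "elegant": intermediate "egant", final "gn".

gn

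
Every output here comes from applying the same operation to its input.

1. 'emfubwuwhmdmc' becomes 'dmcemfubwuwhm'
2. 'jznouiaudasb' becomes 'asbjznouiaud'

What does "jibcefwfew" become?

fewjibcefw

Rule — move the last 3 characters to the front (rotate right by 3).
Doing the same to "jibcefwfew": "fewjibcefw".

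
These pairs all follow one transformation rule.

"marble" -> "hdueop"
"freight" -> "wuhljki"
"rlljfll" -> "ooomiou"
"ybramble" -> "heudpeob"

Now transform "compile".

The pattern: swap the first and last characters, then shift every letter 3 places forward in the alphabet (wrapping around).
Starting from "compile": after the first operation, "eompilc"; after the second, "hrpslof".

hrpslof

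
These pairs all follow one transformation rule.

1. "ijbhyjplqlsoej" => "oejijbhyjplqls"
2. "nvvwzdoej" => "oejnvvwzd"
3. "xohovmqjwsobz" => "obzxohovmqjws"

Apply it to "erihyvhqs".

Rule — move the last 3 characters to the front (rotate right by 3).
Doing the same to "erihyvhqs": "hqserihyv".

hqserihyv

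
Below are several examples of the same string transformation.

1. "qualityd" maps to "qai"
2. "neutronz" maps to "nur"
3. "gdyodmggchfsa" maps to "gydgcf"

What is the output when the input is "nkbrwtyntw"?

The rule is to keep every other character starting from the first (positions 1st, 3rd, 5th, ...), then delete the last character.
"nkbrwtyntw" → "nbwy".
(Check on "qualityd": → "qaiy" → "qai" ✓)

nbwy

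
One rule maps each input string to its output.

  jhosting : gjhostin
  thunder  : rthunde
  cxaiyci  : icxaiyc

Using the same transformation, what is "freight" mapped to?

Each output is the input with this applied: move the last character to the front.
Doing the same to "freight": "tfreigh".

tfreigh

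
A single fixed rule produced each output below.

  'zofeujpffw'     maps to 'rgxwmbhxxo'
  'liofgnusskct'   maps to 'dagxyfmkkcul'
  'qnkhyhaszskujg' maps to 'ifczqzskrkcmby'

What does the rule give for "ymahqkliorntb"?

qeszicdagjflt

What's happening: shift every letter 8 places backward in the alphabet (wrapping around).
"ymahqkliorntb" → "qeszicdagjflt".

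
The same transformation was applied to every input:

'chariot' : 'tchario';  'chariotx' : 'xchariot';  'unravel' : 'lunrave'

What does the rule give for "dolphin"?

The transformation: move the last character to the front.
So "dolphin" becomes "ndolphi".

ndolphi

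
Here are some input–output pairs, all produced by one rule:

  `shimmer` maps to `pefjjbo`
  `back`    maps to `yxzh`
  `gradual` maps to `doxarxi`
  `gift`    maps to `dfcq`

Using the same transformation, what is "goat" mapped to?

Looking at the pairs, the operation is to shift every letter 3 places backward in the alphabet (wrapping around).
So "goat" becomes "dlxq".

dlxq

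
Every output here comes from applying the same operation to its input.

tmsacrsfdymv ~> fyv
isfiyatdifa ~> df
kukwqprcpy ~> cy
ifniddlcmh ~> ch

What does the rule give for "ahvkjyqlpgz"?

lg

Looking at the pairs, the operation is to keep every other character starting from the second (positions 2nd, 4th, 6th, ...), then delete the first 3 characters.
Applying both steps to "ahvkjyqlpgz": "hkylg", then "lg".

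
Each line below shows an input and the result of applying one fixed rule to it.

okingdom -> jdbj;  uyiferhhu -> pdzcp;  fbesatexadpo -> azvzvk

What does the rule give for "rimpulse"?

mhpn

The transformation: shift every letter 5 places backward in the alphabet (wrapping around), then keep every other character starting from the first (positions 1st, 3rd, 5th, ...).
Working it through for "rimpulse": intermediate "mdhkpgnz", final "mhpn".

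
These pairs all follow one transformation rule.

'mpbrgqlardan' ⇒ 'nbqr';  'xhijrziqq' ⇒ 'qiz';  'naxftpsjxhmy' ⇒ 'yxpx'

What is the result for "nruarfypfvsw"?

The rule is to keep one character in every 3, starting at position 3 (positions 3rd, 6th, 9th, ...), then move the last character to the front.
Applying both steps to "nruarfypfvsw": "uffw", then "wuff".

wuff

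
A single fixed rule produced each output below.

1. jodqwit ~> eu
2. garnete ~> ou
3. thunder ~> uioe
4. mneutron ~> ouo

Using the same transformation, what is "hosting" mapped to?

iuo

Rule — shift every letter 1 place forward in the alphabet (wrapping around), then keep only the vowels.
On "hosting": the first step gives "iptujoh", and the second then gives "iuo".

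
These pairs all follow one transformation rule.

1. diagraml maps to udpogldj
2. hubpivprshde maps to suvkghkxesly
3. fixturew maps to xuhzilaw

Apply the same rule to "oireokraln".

The pattern: shift every letter 3 places forward in the alphabet (wrapping around), then swap the front and back halves of the string.
For "oireokraln", step one produces "rluhrnudoq"; step two turns that into "nudoqrluhr".
(Check on "diagraml": → "gldjudpo" → "udpogldj" ✓)

nudoqrluhr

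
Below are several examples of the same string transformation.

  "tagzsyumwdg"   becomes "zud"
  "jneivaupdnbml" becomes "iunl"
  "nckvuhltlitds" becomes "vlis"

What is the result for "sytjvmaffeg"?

jae

The transformation: delete the first 3 characters, then keep one character in every 3, starting at position 1 (positions 1st, 4th, 7th, ...).
Applying both steps to "sytjvmaffeg": "jvmaffeg", then "jae".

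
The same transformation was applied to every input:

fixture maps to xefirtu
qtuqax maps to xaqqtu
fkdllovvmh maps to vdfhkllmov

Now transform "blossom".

What's happening: sort the characters into alphabetical order, then move the last character to the front.
Working it through for "blossom": intermediate "blmooss", final "sblmoos".

sblmoos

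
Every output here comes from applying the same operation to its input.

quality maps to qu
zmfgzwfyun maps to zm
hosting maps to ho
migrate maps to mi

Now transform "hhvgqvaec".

hh

Rule — keep only the first 2 characters.
Applying that to "hhvgqvaec" gives "hh".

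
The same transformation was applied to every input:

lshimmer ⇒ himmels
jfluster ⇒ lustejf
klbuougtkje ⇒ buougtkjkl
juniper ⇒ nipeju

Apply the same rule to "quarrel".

The pattern: delete the last character, then move the first 2 characters to the end (rotate left by 2).
Applying that to "quarrel" gives "arrequ".

arrequ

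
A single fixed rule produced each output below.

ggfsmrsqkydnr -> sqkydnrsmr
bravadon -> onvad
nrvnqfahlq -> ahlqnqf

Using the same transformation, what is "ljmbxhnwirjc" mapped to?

nwirjcbxh

The pattern: delete the first 3 characters, then move the first 3 characters to the end (rotate left by 3).
For "ljmbxhnwirjc", step one produces "bxhnwirjc"; step two turns that into "nwirjcbxh".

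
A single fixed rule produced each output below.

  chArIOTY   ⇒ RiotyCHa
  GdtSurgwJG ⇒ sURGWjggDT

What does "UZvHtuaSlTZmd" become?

What's happening: flip the case of every letter, then move the first 3 characters to the end (rotate left by 3).
"UZvHtuaSlTZmd" → "uzVhTUAsLtzMD" → "hTUAsLtzMDuzV".

hTUAsLtzMDuzV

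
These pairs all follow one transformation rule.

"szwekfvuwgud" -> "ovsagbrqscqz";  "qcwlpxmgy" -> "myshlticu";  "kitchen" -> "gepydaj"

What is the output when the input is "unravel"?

qjnwrah

The pattern: shift every letter 4 places backward in the alphabet (wrapping around).
On "unravel" that produces "qjnwrah".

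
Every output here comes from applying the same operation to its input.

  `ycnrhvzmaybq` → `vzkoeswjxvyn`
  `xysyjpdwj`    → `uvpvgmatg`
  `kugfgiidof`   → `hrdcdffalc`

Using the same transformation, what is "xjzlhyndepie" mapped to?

ugwievkabmfb

In each case the input is transformed by: shift every letter 3 places backward in the alphabet (wrapping around).
"xjzlhyndepie" → "ugwievkabmfb".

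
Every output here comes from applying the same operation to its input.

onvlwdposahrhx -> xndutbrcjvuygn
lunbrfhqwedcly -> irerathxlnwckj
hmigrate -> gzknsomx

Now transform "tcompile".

Looking at the pairs, the operation is to shift every letter 6 places forward in the alphabet (wrapping around), then move the last 3 characters to the front (rotate right by 3).
Working it through for "tcompile": intermediate "ziusvork", final "orkziusv".

orkziusv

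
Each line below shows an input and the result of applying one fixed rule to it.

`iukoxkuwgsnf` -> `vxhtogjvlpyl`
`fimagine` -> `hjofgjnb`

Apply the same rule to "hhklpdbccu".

Each output is the input with this applied: shift every letter 1 place forward in the alphabet (wrapping around), then swap the front and back halves of the string.
For "hhklpdbccu", step one produces "iilmqecddv"; step two turns that into "ecddviilmq".

ecddviilmq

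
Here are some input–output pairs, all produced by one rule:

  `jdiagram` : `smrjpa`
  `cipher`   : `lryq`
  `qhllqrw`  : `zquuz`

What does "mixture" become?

The rule is to shift every letter 9 places forward in the alphabet (wrapping around), then delete the last 2 characters.
Starting from "mixture": after the first operation, "vrgcdan"; after the second, "vrgcd".

vrgcd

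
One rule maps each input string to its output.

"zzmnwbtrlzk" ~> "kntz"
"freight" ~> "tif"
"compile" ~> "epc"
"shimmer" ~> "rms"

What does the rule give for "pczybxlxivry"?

yylv

What's happening: swap the first and last characters, then keep one character in every 3, starting at position 1 (positions 1st, 4th, 7th, ...).
"pczybxlxivry" → "yczybxlxivrp" → "yylv".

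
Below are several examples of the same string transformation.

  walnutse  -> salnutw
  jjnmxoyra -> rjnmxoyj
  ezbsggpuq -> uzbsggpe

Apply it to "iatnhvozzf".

zatnhvozi

The transformation: delete the last character, then swap the first and last characters.
"iatnhvozzf" → "iatnhvozz" → "zatnhvozi".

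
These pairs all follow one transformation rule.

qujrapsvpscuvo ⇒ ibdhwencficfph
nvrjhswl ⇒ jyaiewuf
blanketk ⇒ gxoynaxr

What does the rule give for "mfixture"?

Looking at the pairs, the operation is to shift every letter 13 places forward in the alphabet (wrapping around) — i.e. ROT13, then move the last 2 characters to the front (rotate right by 2).
Starting from "mfixture": after the first operation, "zsvkgher"; after the second, "erzsvkgh".

erzsvkgh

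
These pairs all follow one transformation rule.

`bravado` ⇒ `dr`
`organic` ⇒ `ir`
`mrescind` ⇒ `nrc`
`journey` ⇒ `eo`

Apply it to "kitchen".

ei

The pattern: move the last 3 characters to the front (rotate right by 3), then keep one character in every 3, starting at position 2 (positions 2nd, 5th, 8th, ...).
On "kitchen": the first step gives "henkitc", and the second then gives "ei".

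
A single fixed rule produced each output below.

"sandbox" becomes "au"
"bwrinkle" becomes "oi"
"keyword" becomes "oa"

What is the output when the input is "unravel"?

oi

The pattern: shift every letter 3 places backward in the alphabet (wrapping around), then keep only the vowels.
"unravel" → "oi".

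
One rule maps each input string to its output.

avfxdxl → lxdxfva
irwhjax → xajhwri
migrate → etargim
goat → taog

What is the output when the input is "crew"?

werc

Rule — reverse the string.
So "crew" becomes "werc".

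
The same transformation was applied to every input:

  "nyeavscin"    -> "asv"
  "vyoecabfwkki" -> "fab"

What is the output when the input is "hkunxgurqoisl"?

gru

The rule is to take characters alternately from the front and the back (1st, last, 2nd, 2nd-last, ...), then keep only the last 3 characters.
For "hkunxgurqoisl", step one produces "hlksuinoxqgru"; step two turns that into "gru".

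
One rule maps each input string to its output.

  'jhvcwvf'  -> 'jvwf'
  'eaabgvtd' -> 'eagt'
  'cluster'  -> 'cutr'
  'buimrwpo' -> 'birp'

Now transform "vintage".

vnae

Each output is the input with this applied: keep every other character starting from the first (positions 1st, 3rd, 5th, ...).
On "vintage" that produces "vnae".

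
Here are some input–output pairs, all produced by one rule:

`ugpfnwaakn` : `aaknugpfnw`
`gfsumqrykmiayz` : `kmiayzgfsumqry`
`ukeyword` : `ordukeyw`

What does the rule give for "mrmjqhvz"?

hvzmrmjq

Each output is the input with this applied: swap the front and back halves of the string, then move the first character to the end.
Applying both steps to "mrmjqhvz": "qhvzmrmj", then "hvzmrmjq".
(Check on "gfsumqrykmiayz": → "ykmiayzgfsumqr" → "kmiayzgfsumqry" ✓)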